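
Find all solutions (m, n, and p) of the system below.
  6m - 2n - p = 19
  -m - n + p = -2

Row-reduce:
R1 ← R1 / (6).
R2 ← R2 + 1·R1.
R2 ← R2 / (-4/3).
R1 ← R1 + 1/3·R2.
Rank is 2 with 3 unknowns, leaving p free.

infinitely many solutions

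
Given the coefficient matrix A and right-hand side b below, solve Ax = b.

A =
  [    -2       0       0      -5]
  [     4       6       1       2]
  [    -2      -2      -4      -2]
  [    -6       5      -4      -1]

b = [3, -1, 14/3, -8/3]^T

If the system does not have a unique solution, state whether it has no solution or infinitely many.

x_1 = 1, x_2 = -1/3, x_3 = -1, x_4 = -1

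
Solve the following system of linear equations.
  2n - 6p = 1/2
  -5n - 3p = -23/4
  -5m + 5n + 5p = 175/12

Row-reduce the augmented matrix:
Swap R1 and R3.
R1 ← R1 / (-5).
R2 ← R2 / (-5).
R1 ← R1 + 1·R2.
R3 ← R3 − 2·R2.
R3 ← R3 / (-36/5).
R1 ← R1 + 2/5·R3.
R2 ← R2 − 3/5·R3.
Reading off the reduced rows gives m = -5/3, n = 1, p = 1/4.

m = -5/3, n = 1, p = 1/4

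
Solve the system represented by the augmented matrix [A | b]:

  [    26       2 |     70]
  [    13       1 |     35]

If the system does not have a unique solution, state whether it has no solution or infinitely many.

Row-reduce:
R1 ← R1 / (26).
R2 ← R2 − 13·R1.
Rank is 1 with 2 unknowns, leaving x_2 free.

infinitely many solutions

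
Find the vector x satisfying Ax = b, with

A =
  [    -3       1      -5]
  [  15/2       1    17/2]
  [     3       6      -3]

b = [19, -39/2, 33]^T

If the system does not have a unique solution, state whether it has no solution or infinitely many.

no solution

Row-reduce:
R1 ← R1 / (-3).
R2 ← R2 − 15/2·R1.
R3 ← R3 − 3·R1.
R2 ← R2 / (7/2).
R1 ← R1 + 1/3·R2.
R3 ← R3 − 7·R2.
Row 3 reduces to 0 = -4, a contradiction. The system is inconsistent.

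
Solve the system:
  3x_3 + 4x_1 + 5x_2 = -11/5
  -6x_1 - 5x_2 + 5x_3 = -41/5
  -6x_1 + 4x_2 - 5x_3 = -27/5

Row-reduce the augmented matrix:
R1 ← R1 / (4).
R2 ← R2 + 6·R1.
R3 ← R3 + 6·R1.
R2 ← R2 / (5/2).
R1 ← R1 − 5/4·R2.
R3 ← R3 − 23/2·R2.
R3 ← R3 / (-221/5).
R1 ← R1 + 4·R3.
R2 ← R2 − 19/5·R3.
Reading off the reduced rows gives x_1 = 6/5, x_2 = -4/5, x_3 = -1.

x_1 = 6/5, x_2 = -4/5, x_3 = -1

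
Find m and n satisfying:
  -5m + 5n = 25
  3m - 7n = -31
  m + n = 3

m = -1, n = 4

Row-reduce the augmented matrix:
R1 ← R1 / (-5).
R2 ← R2 − 3·R1.
R3 ← R3 − 1·R1.
R2 ← R2 / (-4).
R1 ← R1 + 1·R2.
R3 ← R3 − 2·R2.
R3 reduces to 0 = 0, so the extra equation is consistent.
Reading off the reduced rows gives m = -1, n = 4.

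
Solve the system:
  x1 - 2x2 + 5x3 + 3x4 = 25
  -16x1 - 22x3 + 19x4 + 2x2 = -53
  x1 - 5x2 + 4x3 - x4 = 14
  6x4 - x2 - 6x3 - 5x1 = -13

infinitely many solutions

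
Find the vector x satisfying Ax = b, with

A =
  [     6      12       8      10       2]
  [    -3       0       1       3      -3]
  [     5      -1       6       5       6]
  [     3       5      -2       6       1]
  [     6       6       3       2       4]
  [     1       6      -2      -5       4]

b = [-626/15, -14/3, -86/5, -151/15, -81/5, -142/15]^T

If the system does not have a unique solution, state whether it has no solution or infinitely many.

x_1 = 2, x_2 = -2, x_3 = -5/3, x_4 = -6/5, x_5 = -11/5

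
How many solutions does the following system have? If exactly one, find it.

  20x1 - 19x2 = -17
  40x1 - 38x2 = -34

Row-reduce:
R1 ← R1 / (20).
R2 ← R2 − 40·R1.
Rank is 1 with 2 unknowns, leaving x2 free.

infinitely many solutions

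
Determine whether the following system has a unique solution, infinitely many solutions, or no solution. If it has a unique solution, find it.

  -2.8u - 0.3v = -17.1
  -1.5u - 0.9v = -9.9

u = 6, v = 1

Row-reduce the augmented matrix:
R1 ← R1 / (-14/5).
R2 ← R2 + 3/2·R1.
R2 ← R2 / (-207/280).
R1 ← R1 − 3/28·R2.
Reading off the reduced rows gives u = 6, v = 1.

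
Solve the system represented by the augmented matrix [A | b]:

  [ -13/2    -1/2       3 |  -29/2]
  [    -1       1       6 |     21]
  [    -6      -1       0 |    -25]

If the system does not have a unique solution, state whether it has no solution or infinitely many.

infinitely many solutions

Row-reduce:
R1 ← R1 / (-13/2).
R2 ← R2 + 1·R1.
R3 ← R3 + 6·R1.
R2 ← R2 / (14/13).
R1 ← R1 − 1/13·R2.
R3 ← R3 + 7/13·R2.
Rank is 2 with 3 unknowns, leaving x_3 free.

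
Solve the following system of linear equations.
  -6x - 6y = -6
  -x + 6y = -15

x = 3, y = -2

From equation 2: x = 15 + 6·y.
Substitute into equation 1 and solve: y = -2.
Then x = 3.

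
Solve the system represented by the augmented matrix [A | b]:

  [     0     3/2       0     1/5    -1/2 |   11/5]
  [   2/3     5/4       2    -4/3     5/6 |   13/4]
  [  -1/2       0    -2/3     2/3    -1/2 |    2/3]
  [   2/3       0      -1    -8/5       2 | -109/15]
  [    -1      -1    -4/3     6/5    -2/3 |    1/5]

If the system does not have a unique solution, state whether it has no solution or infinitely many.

Row-reduce:
Swap R1 and R2.
R1 ← R1 / (2/3).
R3 ← R3 + 1/2·R1.
R4 ← R4 − 2/3·R1.
R5 ← R5 + 1·R1.
R2 ← R2 / (3/2).
R1 ← R1 − 15/8·R2.
R3 ← R3 − 15/16·R2.
R4 ← R4 + 5/4·R2.
R5 ← R5 − 7/8·R2.
R3 ← R3 / (5/6).
R1 ← R1 − 3·R3.
R4 ← R4 + 3·R3.
R5 ← R5 − 5/3·R3.
R4 ← R4 / (-7/4).
R1 ← R1 + 3/5·R4.
R2 ← R2 − 2/15·R4.
R3 ← R3 + 11/20·R4.
Row 5 reduces to 0 = 1/3, a contradiction. The system is inconsistent.

no solution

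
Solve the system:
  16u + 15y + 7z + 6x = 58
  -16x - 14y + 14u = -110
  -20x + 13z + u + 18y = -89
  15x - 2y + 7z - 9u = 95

x = 6, y = 1, z = 1, u = 0

Row-reduce the augmented matrix:
R1 ← R1 / (6).
R2 ← R2 + 16·R1.
R3 ← R3 + 20·R1.
R4 ← R4 − 15·R1.
R2 ← R2 / (26).
R1 ← R1 − 5/2·R2.
R3 ← R3 − 68·R2.
R4 ← R4 + 79/2·R2.
R3 ← R3 / (-487/39).
R1 ← R1 + 49/78·R3.
R2 ← R2 − 28/39·R3.
R4 ← R4 − 1393/78·R3.
R4 ← R4 / (-47319/487).
R1 ← R1 − 945/487·R4.
R2 ← R2 + 1567/487·R4.
R3 ← R3 − 3661/487·R4.
Reading off the reduced rows gives x = 6, y = 1, z = 1, u = 0.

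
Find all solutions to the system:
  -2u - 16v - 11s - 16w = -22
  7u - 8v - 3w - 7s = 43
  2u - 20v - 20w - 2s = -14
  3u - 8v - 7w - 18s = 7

u = 3, v = -5, w = 6, s = 0

Row-reduce the augmented matrix:
R1 ← R1 / (-2).
R2 ← R2 − 7·R1.
R3 ← R3 − 2·R1.
R4 ← R4 − 3·R1.
R2 ← R2 / (-64).
R1 ← R1 − 8·R2.
R3 ← R3 + 36·R2.
R4 ← R4 + 32·R2.
R3 ← R3 / (-45/16).
R1 ← R1 − 5/8·R3.
R2 ← R2 − 59/64·R3.
R4 ← R4 + 3/2·R3.
R4 ← R4 / (-277/15).
R1 ← R1 − 47/18·R4.
R2 ← R2 − 871/180·R4.
R3 ← R3 + 403/90·R4.
Reading off the reduced rows gives u = 3, v = -5, w = 6, s = 0.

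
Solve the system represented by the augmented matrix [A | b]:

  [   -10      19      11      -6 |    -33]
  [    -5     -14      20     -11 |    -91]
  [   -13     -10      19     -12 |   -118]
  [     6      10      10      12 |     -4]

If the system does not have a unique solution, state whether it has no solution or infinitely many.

Row-reduce the augmented matrix:
R1 ← R1 / (-10).
R2 ← R2 + 5·R1.
R3 ← R3 + 13·R1.
R4 ← R4 − 6·R1.
R2 ← R2 / (-47/2).
R1 ← R1 + 19/10·R2.
R3 ← R3 + 347/10·R2.
R4 ← R4 − 107/5·R2.
R3 ← R3 / (-3927/235).
R1 ← R1 + 534/235·R3.
R2 ← R2 + 29/47·R3.
R4 ← R4 − 7004/235·R3.
R4 ← R4 / (3394/231).
R1 ← R1 − 277/1309·R4.
R2 ← R2 − 233/3927·R4.
R3 ← R3 + 1789/3927·R4.
Reading off the reduced rows gives x_1 = 5, x_2 = 2, x_3 = -3, x_4 = -2.

x_1 = 5, x_2 = 2, x_3 = -3, x_4 = -2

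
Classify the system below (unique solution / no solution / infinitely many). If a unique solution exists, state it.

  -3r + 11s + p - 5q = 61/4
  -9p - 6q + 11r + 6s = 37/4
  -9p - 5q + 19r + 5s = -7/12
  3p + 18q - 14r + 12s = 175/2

p = -8/3, q = 8/3, r = -5/4, s = 5/2

Row-reduce the augmented matrix:
R2 ← R2 + 9·R1.
R3 ← R3 + 9·R1.
R4 ← R4 − 3·R1.
R2 ← R2 / (-51).
R1 ← R1 + 5·R2.
R3 ← R3 + 50·R2.
R4 ← R4 − 33·R2.
R3 ← R3 / (392/51).
R1 ← R1 + 73/51·R3.
R2 ← R2 − 16/51·R3.
R4 ← R4 + 261/17·R3.
R4 ← R4 / (9615/196).
R1 ← R1 − 177/196·R4.
R2 ← R2 + 103/49·R4.
R3 ← R3 − 27/196·R4.
Reading off the reduced rows gives p = -8/3, q = 8/3, r = -5/4, s = 5/2.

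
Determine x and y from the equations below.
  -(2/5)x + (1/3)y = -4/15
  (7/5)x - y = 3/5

x = -1, y = -2

Row-reduce the augmented matrix:
R1 ← R1 / (-2/5).
R2 ← R2 − 7/5·R1.
R2 ← R2 / (1/6).
R1 ← R1 + 5/6·R2.
Reading off the reduced rows gives x = -1, y = -2.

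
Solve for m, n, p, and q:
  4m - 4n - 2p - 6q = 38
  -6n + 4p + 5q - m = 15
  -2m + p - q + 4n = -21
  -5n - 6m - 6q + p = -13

Row-reduce the augmented matrix:
R1 ← R1 / (4).
R2 ← R2 + 1·R1.
R3 ← R3 + 2·R1.
R4 ← R4 + 6·R1.
R2 ← R2 / (-7).
R1 ← R1 + 1·R2.
R3 ← R3 − 2·R2.
R4 ← R4 + 11·R2.
R1 ← R1 + 1·R3.
R2 ← R2 + 1/2·R3.
R4 ← R4 + 15/2·R3.
R4 ← R4 / (-43).
R1 ← R1 + 5·R4.
R2 ← R2 + 2·R4.
R3 ← R3 + 3·R4.
Reading off the reduced rows gives m = 6, n = -3, p = 2, q = -1.

m = 6, n = -3, p = 2, q = -1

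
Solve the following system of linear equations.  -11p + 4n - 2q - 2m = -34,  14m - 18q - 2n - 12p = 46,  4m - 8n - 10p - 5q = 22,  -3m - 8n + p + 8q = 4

Row-reduce the augmented matrix:
R1 ← R1 / (-2).
R2 ← R2 − 14·R1.
R3 ← R3 − 4·R1.
R4 ← R4 + 3·R1.
R2 ← R2 / (26).
R1 ← R1 + 2·R2.
R4 ← R4 + 14·R2.
R3 ← R3 / (-32).
R1 ← R1 + 35/26·R3.
R2 ← R2 + 89/26·R3.
R4 ← R4 + 791/26·R3.
R4 ← R4 / (1935/832).
R1 ← R1 + 901/832·R4.
R2 ← R2 + 223/832·R4.
R3 ← R3 − 9/32·R4.
Reading off the reduced rows gives m = 2, n = -3, p = 2, q = -2.

m = 2, n = -3, p = 2, q = -2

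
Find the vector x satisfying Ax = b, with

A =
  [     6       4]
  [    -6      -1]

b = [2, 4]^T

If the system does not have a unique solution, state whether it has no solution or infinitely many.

From equation 2: x_2 = -4 − 6·x_1.
Substitute into equation 1 and solve: x_1 = -1.
Then x_2 = 2.

x_1 = -1, x_2 = 2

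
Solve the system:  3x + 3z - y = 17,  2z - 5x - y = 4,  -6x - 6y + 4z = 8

x = 1, y = 1, z = 5

Row-reduce the augmented matrix:
R1 ← R1 / (3).
R2 ← R2 + 5·R1.
R3 ← R3 + 6·R1.
R2 ← R2 / (-8/3).
R1 ← R1 + 1/3·R2.
R3 ← R3 + 8·R2.
R3 ← R3 / (-11).
R1 ← R1 − 1/8·R3.
R2 ← R2 + 21/8·R3.
Reading off the reduced rows gives x = 1, y = 1, z = 5.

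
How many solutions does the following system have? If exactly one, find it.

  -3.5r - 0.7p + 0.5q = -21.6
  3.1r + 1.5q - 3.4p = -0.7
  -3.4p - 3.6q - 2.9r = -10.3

p = 3, q = -4, r = 5

Row-reduce the augmented matrix:
R1 ← R1 / (-7/10).
R2 ← R2 + 17/5·R1.
R3 ← R3 + 17/5·R1.
R2 ← R2 / (-13/14).
R1 ← R1 + 5/7·R2.
R3 ← R3 + 211/35·R2.
R3 ← R3 / (-75657/650).
R1 ← R1 + 136/13·R3.
R2 ← R2 + 1407/65·R3.
Reading off the reduced rows gives p = 3, q = -4, r = 5.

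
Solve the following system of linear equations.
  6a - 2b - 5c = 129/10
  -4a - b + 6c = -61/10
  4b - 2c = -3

Row-reduce the augmented matrix:
R1 ← R1 / (6).
R2 ← R2 + 4·R1.
R2 ← R2 / (-7/3).
R1 ← R1 + 1/3·R2.
R3 ← R3 − 4·R2.
R3 ← R3 / (18/7).
R1 ← R1 + 17/14·R3.
R2 ← R2 + 8/7·R3.
Reading off the reduced rows gives a = 12/5, b = -1/2, c = 1/2.

a = 12/5, b = -1/2, c = 1/2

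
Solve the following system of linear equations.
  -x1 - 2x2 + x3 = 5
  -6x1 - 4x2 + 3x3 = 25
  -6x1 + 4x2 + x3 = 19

x1 = -4, x2 = -1, x3 = -1

Row-reduce the augmented matrix:
R1 ← R1 / (-1).
R2 ← R2 + 6·R1.
R3 ← R3 + 6·R1.
R2 ← R2 / (8).
R1 ← R1 − 2·R2.
R3 ← R3 − 16·R2.
R1 ← R1 + 1/4·R3.
R2 ← R2 + 3/8·R3.
Reading off the reduced rows gives x1 = -4, x2 = -1, x3 = -1.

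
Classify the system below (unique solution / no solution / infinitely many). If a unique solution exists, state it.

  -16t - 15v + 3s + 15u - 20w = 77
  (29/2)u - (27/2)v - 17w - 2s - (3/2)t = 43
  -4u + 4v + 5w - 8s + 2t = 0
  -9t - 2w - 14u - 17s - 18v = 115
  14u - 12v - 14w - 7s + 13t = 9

infinitely many solutions

Row-reduce:
R1 ← R1 / (15).
R2 ← R2 − 29/2·R1.
R3 ← R3 + 4·R1.
R4 ← R4 + 14·R1.
R5 ← R5 − 14·R1.
R1 ← R1 + 1·R2.
R4 ← R4 + 32·R2.
R5 ← R5 − 2·R2.
R3 ← R3 / (-1/3).
R1 ← R1 − 1·R3.
R2 ← R2 − 7/3·R3.
R4 ← R4 − 54·R3.
R4 ← R4 / (-6687/5).
R1 ← R1 + 263/10·R4.
R2 ← R2 + 553/10·R4.
R3 ← R3 − 108/5·R4.
Rank is 4 with 5 unknowns, leaving t free.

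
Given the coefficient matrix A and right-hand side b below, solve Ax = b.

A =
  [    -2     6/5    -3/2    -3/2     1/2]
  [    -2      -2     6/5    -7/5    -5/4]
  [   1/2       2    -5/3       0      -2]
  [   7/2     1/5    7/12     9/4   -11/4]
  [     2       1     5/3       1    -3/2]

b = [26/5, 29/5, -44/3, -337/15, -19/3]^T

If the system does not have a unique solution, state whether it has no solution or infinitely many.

infinitely many solutions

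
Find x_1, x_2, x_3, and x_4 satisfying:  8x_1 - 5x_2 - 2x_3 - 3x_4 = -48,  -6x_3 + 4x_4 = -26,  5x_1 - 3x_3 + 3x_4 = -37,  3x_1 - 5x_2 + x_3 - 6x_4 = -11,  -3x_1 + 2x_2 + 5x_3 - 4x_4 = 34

x_1 = -5, x_2 = -1, x_3 = 5, x_4 = 1

Row-reduce the augmented matrix:
R1 ← R1 / (8).
R3 ← R3 − 5·R1.
R4 ← R4 − 3·R1.
R5 ← R5 + 3·R1.
Swap R2 and R3.
R2 ← R2 / (25/8).
R1 ← R1 + 5/8·R2.
R4 ← R4 + 25/8·R2.
R5 ← R5 − 1/8·R2.
R3 ← R3 / (-6).
R1 ← R1 + 3/5·R3.
R2 ← R2 + 14/25·R3.
R5 ← R5 − 108/25·R3.
Swap R4 and R5.
R4 ← R4 / (-61/25).
R1 ← R1 − 1/5·R4.
R2 ← R2 − 89/75·R4.
R3 ← R3 + 2/3·R4.
R5 reduces to 0 = 0, so the extra equation is consistent.
Reading off the reduced rows gives x_1 = -5, x_2 = -1, x_3 = 5, x_4 = 1.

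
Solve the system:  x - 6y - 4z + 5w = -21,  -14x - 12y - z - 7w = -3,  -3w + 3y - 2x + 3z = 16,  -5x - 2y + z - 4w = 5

no solution

Row-reduce:
R2 ← R2 + 14·R1.
R3 ← R3 + 2·R1.
R4 ← R4 + 5·R1.
R2 ← R2 / (-96).
R1 ← R1 + 6·R2.
R3 ← R3 + 9·R2.
R4 ← R4 + 32·R2.
R3 ← R3 / (11/32).
R1 ← R1 + 7/16·R3.
R2 ← R2 − 19/32·R3.
Row 4 reduces to 0 = -1, a contradiction. The system is inconsistent.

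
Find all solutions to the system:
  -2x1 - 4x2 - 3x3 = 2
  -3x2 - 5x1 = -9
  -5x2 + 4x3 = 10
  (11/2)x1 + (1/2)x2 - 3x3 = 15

no solution

Row-reduce:
R1 ← R1 / (-2).
R2 ← R2 + 5·R1.
R4 ← R4 − 11/2·R1.
R2 ← R2 / (7).
R1 ← R1 − 2·R2.
R3 ← R3 + 5·R2.
R4 ← R4 + 21/2·R2.
R3 ← R3 / (131/14).
R1 ← R1 + 9/14·R3.
R2 ← R2 − 15/14·R3.
Row 4 reduces to 0 = -1/2, a contradiction. The system is inconsistent.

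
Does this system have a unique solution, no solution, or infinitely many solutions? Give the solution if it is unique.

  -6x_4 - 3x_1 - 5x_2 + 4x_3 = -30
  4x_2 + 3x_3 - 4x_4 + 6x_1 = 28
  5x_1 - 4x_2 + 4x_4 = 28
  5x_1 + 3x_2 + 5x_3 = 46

x_1 = 4, x_2 = 2, x_3 = 4, x_4 = 4

Row-reduce the augmented matrix:
R1 ← R1 / (-3).
R2 ← R2 − 6·R1.
R3 ← R3 − 5·R1.
R4 ← R4 − 5·R1.
R2 ← R2 / (-6).
R1 ← R1 − 5/3·R2.
R3 ← R3 + 37/3·R2.
R4 ← R4 + 16/3·R2.
R3 ← R3 / (-287/18).
R1 ← R1 − 31/18·R3.
R2 ← R2 + 11/6·R3.
R4 ← R4 − 17/9·R3.
R4 ← R4 / (2126/287).
R1 ← R1 − 132/287·R4.
R2 ← R2 + 122/287·R4.
R3 ← R3 + 484/287·R4.
Reading off the reduced rows gives x_1 = 4, x_2 = 2, x_3 = 4, x_4 = 4.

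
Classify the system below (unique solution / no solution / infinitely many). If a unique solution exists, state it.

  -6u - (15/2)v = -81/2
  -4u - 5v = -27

infinitely many solutions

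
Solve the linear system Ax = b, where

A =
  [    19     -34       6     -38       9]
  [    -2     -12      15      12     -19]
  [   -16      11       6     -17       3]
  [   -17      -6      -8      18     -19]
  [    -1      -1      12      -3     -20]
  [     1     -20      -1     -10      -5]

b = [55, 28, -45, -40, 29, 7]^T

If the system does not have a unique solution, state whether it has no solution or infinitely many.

no solution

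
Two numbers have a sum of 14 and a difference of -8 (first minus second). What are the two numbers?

first number: 3, second number: 11

Let x = first number, y = second number.
  x + y = 14
  x - y = -8
From equation 1: x = 14 − y.
Substitute into equation 2 and solve: y = 11.
Then x = 3.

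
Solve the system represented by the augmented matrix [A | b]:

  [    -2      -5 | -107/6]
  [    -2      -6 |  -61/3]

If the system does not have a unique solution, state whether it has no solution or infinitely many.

x_1 = 8/3, x_2 = 5/2

Row-reduce the augmented matrix:
R1 ← R1 / (-2).
R2 ← R2 + 2·R1.
R2 ← R2 / (-1).
R1 ← R1 − 5/2·R2.
Reading off the reduced rows gives x_1 = 8/3, x_2 = 5/2.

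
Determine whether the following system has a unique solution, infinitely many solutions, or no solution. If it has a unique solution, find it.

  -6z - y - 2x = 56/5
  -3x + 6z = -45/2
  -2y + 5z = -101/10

Row-reduce the augmented matrix:
R1 ← R1 / (-2).
R2 ← R2 + 3·R1.
R2 ← R2 / (3/2).
R1 ← R1 − 1/2·R2.
R3 ← R3 + 2·R2.
R3 ← R3 / (25).
R1 ← R1 + 2·R3.
R2 ← R2 − 10·R3.
Reading off the reduced rows gives x = 5/2, y = -6/5, z = -5/2.

x = 5/2, y = -6/5, z = -5/2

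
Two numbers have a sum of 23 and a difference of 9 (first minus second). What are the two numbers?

first number: 16, second number: 7

Let x = first number, y = second number.
  x + y = 23
  x - y = 9
From equation 1: x = 23 − y.
Substitute into equation 2 and solve: y = 7.
Then x = 16.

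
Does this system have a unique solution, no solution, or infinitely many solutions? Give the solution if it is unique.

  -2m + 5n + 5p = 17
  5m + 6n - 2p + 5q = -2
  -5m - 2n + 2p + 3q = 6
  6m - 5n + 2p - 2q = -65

m = -6, n = 5, p = -4, q = -2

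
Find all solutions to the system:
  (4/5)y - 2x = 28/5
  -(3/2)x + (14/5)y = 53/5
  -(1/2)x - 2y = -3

no solution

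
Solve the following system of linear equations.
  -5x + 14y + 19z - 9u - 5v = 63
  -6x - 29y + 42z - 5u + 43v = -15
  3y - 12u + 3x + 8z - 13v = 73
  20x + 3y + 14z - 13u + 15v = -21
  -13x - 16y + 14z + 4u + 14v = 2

no solution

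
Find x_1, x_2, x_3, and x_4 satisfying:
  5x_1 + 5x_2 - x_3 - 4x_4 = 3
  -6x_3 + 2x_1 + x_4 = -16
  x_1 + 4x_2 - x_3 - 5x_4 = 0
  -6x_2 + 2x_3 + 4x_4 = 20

Row-reduce the augmented matrix:
R1 ← R1 / (5).
R2 ← R2 − 2·R1.
R3 ← R3 − 1·R1.
R2 ← R2 / (-2).
R1 ← R1 − 1·R2.
R3 ← R3 − 3·R2.
R4 ← R4 + 6·R2.
R3 ← R3 / (-46/5).
R1 ← R1 + 3·R3.
R2 ← R2 − 14/5·R3.
R4 ← R4 − 94/5·R3.
R4 ← R4 / (-203/46).
R1 ← R1 − 55/92·R4.
R2 ← R2 + 32/23·R4.
R3 ← R3 − 3/92·R4.
Reading off the reduced rows gives x_1 = 3, x_2 = -5, x_3 = 3, x_4 = -4.

x_1 = 3, x_2 = -5, x_3 = 3, x_4 = -4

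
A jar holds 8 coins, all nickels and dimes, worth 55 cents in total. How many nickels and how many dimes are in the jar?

nickels: 5, dimes: 3

Let n = nickels, d = dimes.
  n + d = 8
  5n + 10d = 55
From equation 1: n = 8 − d.
Substitute into equation 2 and solve: d = 3.
Then n = 5.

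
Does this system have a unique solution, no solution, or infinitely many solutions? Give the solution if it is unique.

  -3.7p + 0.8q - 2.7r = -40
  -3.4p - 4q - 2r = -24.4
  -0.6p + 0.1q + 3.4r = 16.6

p = 6, q = -2, r = 6

Row-reduce the augmented matrix:
R1 ← R1 / (-37/10).
R2 ← R2 + 17/5·R1.
R3 ← R3 + 3/5·R1.
R2 ← R2 / (-876/185).
R1 ← R1 + 8/37·R2.
R3 ← R3 + 11/370·R2.
R3 ← R3 / (33593/8760).
R1 ← R1 − 155/219·R3.
R2 ← R2 + 89/876·R3.
Reading off the reduced rows gives p = 6, q = -2, r = 6.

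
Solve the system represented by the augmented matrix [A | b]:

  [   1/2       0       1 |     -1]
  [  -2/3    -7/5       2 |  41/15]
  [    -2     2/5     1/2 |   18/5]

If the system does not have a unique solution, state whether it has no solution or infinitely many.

Row-reduce the augmented matrix:
R1 ← R1 / (1/2).
R2 ← R2 + 2/3·R1.
R3 ← R3 + 2·R1.
R2 ← R2 / (-7/5).
R3 ← R3 − 2/5·R2.
R3 ← R3 / (229/42).
R1 ← R1 − 2·R3.
R2 ← R2 + 50/21·R3.
Reading off the reduced rows gives x_1 = -2, x_2 = -1, x_3 = 0.

x_1 = -2, x_2 = -1, x_3 = 0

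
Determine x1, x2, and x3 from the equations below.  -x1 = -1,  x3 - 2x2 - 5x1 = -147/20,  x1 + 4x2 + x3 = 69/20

x1 = 1, x2 = 4/5, x3 = -3/4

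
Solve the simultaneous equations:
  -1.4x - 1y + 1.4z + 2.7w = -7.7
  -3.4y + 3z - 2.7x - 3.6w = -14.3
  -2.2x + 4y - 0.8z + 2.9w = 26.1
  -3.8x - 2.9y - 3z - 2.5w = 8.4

Row-reduce the augmented matrix:
R1 ← R1 / (-7/5).
R2 ← R2 + 27/10·R1.
R3 ← R3 + 11/5·R1.
R4 ← R4 + 19/5·R1.
R2 ← R2 / (-103/70).
R1 ← R1 − 5/7·R2.
R3 ← R3 − 39/7·R2.
R4 ← R4 + 13/70·R2.
R3 ← R3 / (-192/103).
R1 ← R1 + 88/103·R3.
R2 ← R2 + 21/103·R3.
R4 ← R4 + 7043/1030·R3.
R4 ← R4 / (2275871/19200).
R1 ← R1 − 2327/240·R4.
R2 ← R2 − 6259/640·R4.
R3 ← R3 − 35731/1920·R4.
Reading off the reduced rows gives x = -3, y = 5, z = -3, w = -1.

x = -3, y = 5, z = -3, w = -1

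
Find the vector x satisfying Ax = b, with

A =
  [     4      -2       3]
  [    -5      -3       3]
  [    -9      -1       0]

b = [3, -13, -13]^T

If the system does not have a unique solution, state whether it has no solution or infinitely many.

Row-reduce:
R1 ← R1 / (4).
R2 ← R2 + 5·R1.
R3 ← R3 + 9·R1.
R2 ← R2 / (-11/2).
R1 ← R1 + 1/2·R2.
R3 ← R3 + 11/2·R2.
Row 3 reduces to 0 = 3, a contradiction. The system is inconsistent.

no solution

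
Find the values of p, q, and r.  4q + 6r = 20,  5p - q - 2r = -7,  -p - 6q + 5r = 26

Row-reduce the augmented matrix:
Swap R1 and R2.
R1 ← R1 / (5).
R3 ← R3 + 1·R1.
R2 ← R2 / (4).
R1 ← R1 + 1/5·R2.
R3 ← R3 + 31/5·R2.
R3 ← R3 / (139/10).
R1 ← R1 + 1/10·R3.
R2 ← R2 − 3/2·R3.
Reading off the reduced rows gives p = 0, q = -1, r = 4.

p = 0, q = -1, r = 4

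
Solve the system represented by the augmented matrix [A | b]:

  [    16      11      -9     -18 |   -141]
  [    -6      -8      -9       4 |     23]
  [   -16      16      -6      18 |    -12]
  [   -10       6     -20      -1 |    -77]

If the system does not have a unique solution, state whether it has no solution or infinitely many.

Row-reduce the augmented matrix:
R1 ← R1 / (16).
R2 ← R2 + 6·R1.
R3 ← R3 + 16·R1.
R4 ← R4 + 10·R1.
R2 ← R2 / (-31/8).
R1 ← R1 − 11/16·R2.
R3 ← R3 − 27·R2.
R4 ← R4 − 103/8·R2.
R3 ← R3 / (-3138/31).
R1 ← R1 + 171/62·R3.
R2 ← R2 − 99/31·R3.
R4 ← R4 + 2069/31·R3.
R4 ← R4 / (-4578/523).
R1 ← R1 + 1141/1046·R4.
R2 ← R2 − 55/523·R4.
R3 ← R3 − 99/523·R4.
Reading off the reduced rows gives x_1 = -1, x_2 = -4, x_3 = 3, x_4 = 3.

x_1 = -1, x_2 = -4, x_3 = 3, x_4 = 3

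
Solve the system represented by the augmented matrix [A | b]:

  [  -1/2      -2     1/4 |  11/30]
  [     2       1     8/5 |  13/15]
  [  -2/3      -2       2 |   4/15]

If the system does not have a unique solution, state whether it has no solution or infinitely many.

Row-reduce the augmented matrix:
R1 ← R1 / (-1/2).
R2 ← R2 − 2·R1.
R3 ← R3 + 2/3·R1.
R2 ← R2 / (-7).
R1 ← R1 − 4·R2.
R3 ← R3 − 2/3·R2.
R3 ← R3 / (67/35).
R1 ← R1 − 69/70·R3.
R2 ← R2 + 13/35·R3.
Reading off the reduced rows gives x_1 = 3/5, x_2 = -1/3, x_3 = 0.

x_1 = 3/5, x_2 = -1/3, x_3 = 0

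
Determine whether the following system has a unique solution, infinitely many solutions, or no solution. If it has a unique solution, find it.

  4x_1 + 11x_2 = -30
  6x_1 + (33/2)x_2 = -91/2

Row-reduce:
R1 ← R1 / (4).
R2 ← R2 − 6·R1.
Row 2 reduces to 0 = -1/2, a contradiction. The system is inconsistent.

no solution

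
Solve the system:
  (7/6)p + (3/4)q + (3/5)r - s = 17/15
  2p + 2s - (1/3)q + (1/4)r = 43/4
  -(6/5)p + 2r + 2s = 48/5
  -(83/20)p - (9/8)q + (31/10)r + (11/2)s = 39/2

Row-reduce:
R1 ← R1 / (7/6).
R2 ← R2 − 2·R1.
R3 ← R3 + 6/5·R1.
R4 ← R4 + 83/20·R1.
R2 ← R2 / (-34/21).
R1 ← R1 − 9/14·R2.
R3 ← R3 − 27/35·R2.
R4 ← R4 − 54/35·R2.
R3 ← R3 / (7637/3400).
R1 ← R1 − 279/1360·R3.
R2 ← R2 − 327/680·R3.
R4 ← R4 − 7637/1700·R3.
Row 4 reduces to 0 = 2, a contradiction. The system is inconsistent.

no solution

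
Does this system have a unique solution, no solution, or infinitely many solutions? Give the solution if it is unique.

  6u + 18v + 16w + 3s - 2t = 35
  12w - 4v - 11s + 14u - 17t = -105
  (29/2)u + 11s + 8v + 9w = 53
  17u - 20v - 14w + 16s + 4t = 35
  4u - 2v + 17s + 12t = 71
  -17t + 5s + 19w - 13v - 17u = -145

no solution

Row-reduce:
R1 ← R1 / (6).
R2 ← R2 − 14·R1.
R3 ← R3 − 29/2·R1.
R4 ← R4 − 17·R1.
R5 ← R5 − 4·R1.
R6 ← R6 + 17·R1.
R2 ← R2 / (-46).
R1 ← R1 − 3·R2.
R3 ← R3 + 71/2·R2.
R4 ← R4 + 71·R2.
R5 ← R5 + 14·R2.
R6 ← R6 − 38·R2.
R3 ← R3 / (-698/69).
R1 ← R1 − 70/69·R3.
R2 ← R2 − 38/69·R3.
R4 ← R4 + 1396/69·R3.
R5 ← R5 + 68/23·R3.
R6 ← R6 − 2995/69·R3.
Swap R4 and R5.
R4 ← R4 / (10695/698).
R1 ← R1 − 1529/1396·R4.
R2 ← R2 − 1887/1396·R4.
R3 ← R3 + 4869/2792·R4.
R6 ← R6 − 207519/2792·R4.
Swap R5 and R6.
R5 ← R5 / (-120551/3565).
R1 ← R1 + 6631/10695·R5.
R2 ← R2 + 627/7130·R5.
R3 ← R3 − 347/7130·R5.
R4 ← R4 − 8999/10695·R5.
Row 6 reduces to 0 = -1, a contradiction. The system is inconsistent.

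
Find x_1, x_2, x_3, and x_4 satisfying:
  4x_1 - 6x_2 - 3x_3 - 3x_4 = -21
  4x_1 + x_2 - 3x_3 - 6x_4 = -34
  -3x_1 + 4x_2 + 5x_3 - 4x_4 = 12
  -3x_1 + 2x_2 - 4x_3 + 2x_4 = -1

Row-reduce the augmented matrix:
R1 ← R1 / (4).
R2 ← R2 − 4·R1.
R3 ← R3 + 3·R1.
R4 ← R4 + 3·R1.
R2 ← R2 / (7).
R1 ← R1 + 3/2·R2.
R3 ← R3 + 1/2·R2.
R4 ← R4 + 5/2·R2.
R3 ← R3 / (11/4).
R1 ← R1 + 3/4·R3.
R4 ← R4 + 25/4·R3.
R4 ← R4 / (-1233/77).
R1 ← R1 + 243/77·R4.
R2 ← R2 + 3/7·R4.
R3 ← R3 + 181/77·R4.
Reading off the reduced rows gives x_1 = -3, x_2 = -1, x_3 = 3, x_4 = 2.

x_1 = -3, x_2 = -1, x_3 = 3, x_4 = 2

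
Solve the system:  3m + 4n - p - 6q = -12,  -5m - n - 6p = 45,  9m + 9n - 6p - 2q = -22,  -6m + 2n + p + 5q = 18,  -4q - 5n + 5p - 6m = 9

no solution

Row-reduce:
R1 ← R1 / (3).
R2 ← R2 + 5·R1.
R3 ← R3 − 9·R1.
R4 ← R4 + 6·R1.
R5 ← R5 + 6·R1.
R2 ← R2 / (17/3).
R1 ← R1 − 4/3·R2.
R3 ← R3 + 3·R2.
R4 ← R4 − 10·R2.
R5 ← R5 − 3·R2.
R3 ← R3 / (-120/17).
R1 ← R1 − 25/17·R3.
R2 ← R2 + 23/17·R3.
R4 ← R4 − 213/17·R3.
R5 ← R5 − 120/17·R3.
R4 ← R4 / (593/20).
R1 ← R1 − 31/12·R4.
R2 ← R2 + 229/60·R4.
R3 ← R3 + 91/60·R4.
Row 5 reduces to 0 = -1, a contradiction. The system is inconsistent.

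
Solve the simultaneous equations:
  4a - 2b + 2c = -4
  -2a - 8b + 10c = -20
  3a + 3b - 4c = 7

no solution

Row-reduce:
R1 ← R1 / (4).
R2 ← R2 + 2·R1.
R3 ← R3 − 3·R1.
R2 ← R2 / (-9).
R1 ← R1 + 1/2·R2.
R3 ← R3 − 9/2·R2.
Row 3 reduces to 0 = -1, a contradiction. The system is inconsistent.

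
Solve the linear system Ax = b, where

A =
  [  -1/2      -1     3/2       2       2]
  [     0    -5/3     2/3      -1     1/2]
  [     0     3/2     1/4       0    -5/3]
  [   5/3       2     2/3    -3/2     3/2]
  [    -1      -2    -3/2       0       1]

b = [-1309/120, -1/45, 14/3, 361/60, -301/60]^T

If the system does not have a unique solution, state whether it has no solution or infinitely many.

Row-reduce the augmented matrix:
R1 ← R1 / (-1/2).
R4 ← R4 − 5/3·R1.
R5 ← R5 + 1·R1.
R2 ← R2 / (-5/3).
R1 ← R1 − 2·R2.
R3 ← R3 − 3/2·R2.
R4 ← R4 + 4/3·R2.
R3 ← R3 / (17/20).
R1 ← R1 + 11/5·R3.
R2 ← R2 + 2/5·R3.
R4 ← R4 − 77/15·R3.
R5 ← R5 + 9/2·R3.
R4 ← R4 / (1163/102).
R1 ← R1 + 128/17·R4.
R2 ← R2 − 3/17·R4.
R3 ← R3 + 18/17·R4.
R5 ← R5 + 149/17·R4.
R5 ← R5 / (15193/6978).
R1 ← R1 − 11974/3489·R5.
R2 ← R2 + 7721/6978·R5.
R3 ← R3 + 97/3489·R5.
R4 ← R4 − 4625/3489·R5.
Reading off the reduced rows gives x_1 = 3/4, x_2 = 4/3, x_3 = 0, x_4 = -3, x_5 = -8/5.

x_1 = 3/4, x_2 = 4/3, x_3 = 0, x_4 = -3, x_5 = -8/5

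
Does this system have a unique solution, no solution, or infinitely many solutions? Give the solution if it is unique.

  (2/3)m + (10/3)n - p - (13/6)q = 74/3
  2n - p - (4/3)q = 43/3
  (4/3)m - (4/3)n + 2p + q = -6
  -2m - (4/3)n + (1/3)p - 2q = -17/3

Row-reduce:
R1 ← R1 / (2/3).
R3 ← R3 − 4/3·R1.
R4 ← R4 + 2·R1.
R2 ← R2 / (2).
R1 ← R1 − 5·R2.
R3 ← R3 + 8·R2.
R4 ← R4 − 26/3·R2.
Swap R3 and R4.
R3 ← R3 / (5/3).
R1 ← R1 − 1·R3.
R2 ← R2 + 1/2·R3.
Row 4 reduces to 0 = 2, a contradiction. The system is inconsistent.

no solution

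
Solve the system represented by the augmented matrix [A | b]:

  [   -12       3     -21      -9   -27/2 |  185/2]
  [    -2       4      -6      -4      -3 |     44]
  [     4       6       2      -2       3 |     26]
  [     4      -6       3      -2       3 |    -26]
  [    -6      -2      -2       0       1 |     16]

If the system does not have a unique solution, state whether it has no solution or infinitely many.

no solution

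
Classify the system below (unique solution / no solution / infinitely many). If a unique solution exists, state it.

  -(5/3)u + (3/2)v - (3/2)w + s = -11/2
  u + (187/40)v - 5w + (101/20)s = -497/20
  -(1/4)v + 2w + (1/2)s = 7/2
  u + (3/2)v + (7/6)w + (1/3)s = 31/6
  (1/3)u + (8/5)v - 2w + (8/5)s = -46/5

Row-reduce:
R1 ← R1 / (-5/3).
R2 ← R2 − 1·R1.
R4 ← R4 − 1·R1.
R5 ← R5 − 1/3·R1.
R2 ← R2 / (223/40).
R1 ← R1 + 9/10·R2.
R3 ← R3 + 1/4·R2.
R4 ← R4 − 12/5·R2.
R5 ← R5 − 19/10·R2.
R3 ← R3 / (387/223).
R1 ← R1 + 117/2230·R3.
R2 ← R2 + 236/223·R3.
R4 ← R4 − 9388/3345·R3.
R5 ← R5 + 129/446·R3.
R4 ← R4 / (-5258/1935).
R1 ← R1 − 72/215·R4.
R2 ← R2 − 190/129·R4.
R3 ← R3 − 56/129·R4.
Row 5 reduces to 0 = -1/3, a contradiction. The system is inconsistent.

no solution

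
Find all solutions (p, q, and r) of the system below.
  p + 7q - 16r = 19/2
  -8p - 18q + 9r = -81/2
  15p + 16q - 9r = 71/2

Row-reduce the augmented matrix:
R2 ← R2 + 8·R1.
R3 ← R3 − 15·R1.
R2 ← R2 / (38).
R1 ← R1 − 7·R2.
R3 ← R3 + 89·R2.
R3 ← R3 / (-1813/38).
R1 ← R1 − 225/38·R3.
R2 ← R2 + 119/38·R3.
Reading off the reduced rows gives p = 0, q = 5/2, r = 1/2.

p = 0, q = 5/2, r = 1/2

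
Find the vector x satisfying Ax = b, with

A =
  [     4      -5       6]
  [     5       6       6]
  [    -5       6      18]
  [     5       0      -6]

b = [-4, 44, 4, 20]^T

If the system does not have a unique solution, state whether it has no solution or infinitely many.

Row-reduce the augmented matrix:
R1 ← R1 / (4).
R2 ← R2 − 5·R1.
R3 ← R3 + 5·R1.
R4 ← R4 − 5·R1.
R2 ← R2 / (49/4).
R1 ← R1 + 5/4·R2.
R3 ← R3 + 1/4·R2.
R4 ← R4 − 25/4·R2.
R3 ← R3 / (1248/49).
R1 ← R1 − 66/49·R3.
R2 ← R2 + 6/49·R3.
R4 ← R4 + 624/49·R3.
R4 reduces to 0 = 0, so the extra equation is consistent.
Reading off the reduced rows gives x_1 = 4, x_2 = 4, x_3 = 0.

x_1 = 4, x_2 = 4, x_3 = 0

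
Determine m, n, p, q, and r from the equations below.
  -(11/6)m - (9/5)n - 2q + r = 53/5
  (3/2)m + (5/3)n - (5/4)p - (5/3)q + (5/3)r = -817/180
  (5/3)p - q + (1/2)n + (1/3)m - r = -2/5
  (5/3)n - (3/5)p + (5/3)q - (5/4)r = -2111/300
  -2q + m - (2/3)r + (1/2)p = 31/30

Row-reduce the augmented matrix:
R1 ← R1 / (-11/6).
R2 ← R2 − 3/2·R1.
R3 ← R3 − 1/3·R1.
R5 ← R5 − 1·R1.
R2 ← R2 / (32/165).
R1 ← R1 − 54/55·R2.
R3 ← R3 − 19/110·R2.
R4 ← R4 − 5/3·R2.
R5 ← R5 + 54/55·R2.
R3 ← R3 / (2135/768).
R1 ← R1 − 405/64·R3.
R2 ← R2 + 825/128·R3.
R4 ← R4 − 6491/640·R3.
R5 ← R5 + 373/64·R3.
R4 ← R4 / (778033/32025).
R1 ← R1 − 6072/427·R4.
R2 ← R2 + 5710/427·R4.
R3 ← R3 − 1212/2135·R4.
R5 ← R5 + 35236/2135·R4.
R5 ← R5 / (-4060373/2334099).
R1 ← R1 − 414540/778033·R5.
R2 ← R2 + 887285/1556066·R5.
R3 ← R3 + 638475/778033·R5.
R4 ← R4 + 1478933/3112132·R5.
Reading off the reduced rows gives m = -8/5, n = -8/3, p = 1/5, q = -4/3, r = 1/5.

m = -8/5, n = -8/3, p = 1/5, q = -4/3, r = 1/5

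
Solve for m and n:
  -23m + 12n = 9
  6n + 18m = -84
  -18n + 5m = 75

m = -3, n = -5

Row-reduce the augmented matrix:
R1 ← R1 / (-23).
R2 ← R2 − 18·R1.
R3 ← R3 − 5·R1.
R2 ← R2 / (354/23).
R1 ← R1 + 12/23·R2.
R3 ← R3 + 354/23·R2.
R3 reduces to 0 = 0, so the extra equation is consistent.
Reading off the reduced rows gives m = -3, n = -5.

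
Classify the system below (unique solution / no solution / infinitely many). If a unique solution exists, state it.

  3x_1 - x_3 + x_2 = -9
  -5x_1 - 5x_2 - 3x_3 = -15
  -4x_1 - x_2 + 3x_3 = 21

x_1 = -2, x_2 = 2, x_3 = 5

Row-reduce the augmented matrix:
R1 ← R1 / (3).
R2 ← R2 + 5·R1.
R3 ← R3 + 4·R1.
R2 ← R2 / (-10/3).
R1 ← R1 − 1/3·R2.
R3 ← R3 − 1/3·R2.
R3 ← R3 / (6/5).
R1 ← R1 + 4/5·R3.
R2 ← R2 − 7/5·R3.
Reading off the reduced rows gives x_1 = -2, x_2 = 2, x_3 = 5.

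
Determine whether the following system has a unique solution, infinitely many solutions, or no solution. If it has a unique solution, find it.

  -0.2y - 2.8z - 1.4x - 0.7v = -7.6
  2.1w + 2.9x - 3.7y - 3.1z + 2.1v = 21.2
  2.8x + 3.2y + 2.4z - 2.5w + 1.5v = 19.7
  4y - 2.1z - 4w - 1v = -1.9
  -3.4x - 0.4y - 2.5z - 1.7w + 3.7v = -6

x = 5, y = 3, z = -1, w = 3, v = 4

Row-reduce the augmented matrix:
R1 ← R1 / (-7/5).
R2 ← R2 − 29/10·R1.
R3 ← R3 − 14/5·R1.
R5 ← R5 + 17/5·R1.
R2 ← R2 / (-144/35).
R1 ← R1 − 1/7·R2.
R3 ← R3 − 14/5·R2.
R4 ← R4 − 4·R2.
R5 ← R5 − 3/35·R2.
R3 ← R3 / (-1333/144).
R1 ← R1 − 487/288·R3.
R2 ← R2 − 623/288·R3.
R4 ← R4 + 3871/360·R3.
R5 ← R5 − 395/96·R3.
R4 ← R4 / (-47619/66650).
R1 ← R1 + 3271/26660·R4.
R2 ← R2 + 20279/26660·R4.
R3 ← R3 − 771/6665·R4.
R5 ← R5 + 11369/5332·R4.
R5 ← R5 / (5481379/634920).
R1 ← R1 − 100703/126984·R5.
R2 ← R2 − 130963/126984·R5.
R3 ← R3 + 1165/5291·R5.
R4 ← R4 − 44347/31746·R5.
Reading off the reduced rows gives x = 5, y = 3, z = -1, w = 3, v = 4.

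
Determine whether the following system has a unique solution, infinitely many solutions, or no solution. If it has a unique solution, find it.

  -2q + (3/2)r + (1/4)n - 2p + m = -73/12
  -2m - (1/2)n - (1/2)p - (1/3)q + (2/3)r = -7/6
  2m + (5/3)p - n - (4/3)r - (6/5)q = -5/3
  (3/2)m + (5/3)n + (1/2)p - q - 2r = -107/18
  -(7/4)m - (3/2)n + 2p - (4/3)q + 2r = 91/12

m = 1/3, n = 1/3, p = 3, q = 5/2, r = 3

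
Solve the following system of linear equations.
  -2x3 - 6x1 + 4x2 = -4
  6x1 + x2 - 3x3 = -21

Row-reduce:
R1 ← R1 / (-6).
R2 ← R2 − 6·R1.
R2 ← R2 / (5).
R1 ← R1 + 2/3·R2.
Rank is 2 with 3 unknowns, leaving x3 free.

infinitely many solutions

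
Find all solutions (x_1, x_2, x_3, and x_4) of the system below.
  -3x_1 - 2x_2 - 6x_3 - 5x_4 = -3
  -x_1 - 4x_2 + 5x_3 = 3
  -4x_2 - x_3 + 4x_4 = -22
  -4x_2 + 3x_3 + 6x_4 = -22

Row-reduce the augmented matrix:
R1 ← R1 / (-3).
R2 ← R2 + 1·R1.
R2 ← R2 / (-10/3).
R1 ← R1 − 2/3·R2.
R3 ← R3 + 4·R2.
R4 ← R4 + 4·R2.
R3 ← R3 / (-47/5).
R1 ← R1 − 17/5·R3.
R2 ← R2 + 21/10·R3.
R4 ← R4 + 27/5·R3.
R4 ← R4 / (134/47).
R1 ← R1 − 128/47·R4.
R2 ← R2 + 89/94·R4.
R3 ← R3 + 10/47·R4.
Reading off the reduced rows gives x_1 = 3, x_2 = 1, x_3 = 2, x_4 = -4.

x_1 = 3, x_2 = 1, x_3 = 2, x_4 = -4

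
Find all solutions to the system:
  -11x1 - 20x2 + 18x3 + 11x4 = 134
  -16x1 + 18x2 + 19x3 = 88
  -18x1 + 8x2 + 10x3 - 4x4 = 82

infinitely many solutions

Row-reduce:
R1 ← R1 / (-11).
R2 ← R2 + 16·R1.
R3 ← R3 + 18·R1.
R2 ← R2 / (518/11).
R1 ← R1 − 20/11·R2.
R3 ← R3 − 448/11·R2.
R3 ← R3 / (-490/37).
R1 ← R1 + 352/259·R3.
R2 ← R2 + 79/518·R3.
Rank is 3 with 4 unknowns, leaving x4 free.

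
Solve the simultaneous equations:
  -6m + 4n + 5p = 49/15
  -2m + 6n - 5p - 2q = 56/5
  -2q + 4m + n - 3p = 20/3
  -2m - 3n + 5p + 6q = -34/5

m = 7/5, n = 8/3, p = 1/5, q = 1/2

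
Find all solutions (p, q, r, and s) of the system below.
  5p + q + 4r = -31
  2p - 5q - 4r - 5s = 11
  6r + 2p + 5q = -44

infinitely many solutions

Row-reduce:
R1 ← R1 / (5).
R2 ← R2 − 2·R1.
R3 ← R3 − 2·R1.
R2 ← R2 / (-27/5).
R1 ← R1 − 1/5·R2.
R3 ← R3 − 23/5·R2.
R3 ← R3 / (-10/27).
R1 ← R1 − 16/27·R3.
R2 ← R2 − 28/27·R3.
Rank is 3 with 4 unknowns, leaving s free.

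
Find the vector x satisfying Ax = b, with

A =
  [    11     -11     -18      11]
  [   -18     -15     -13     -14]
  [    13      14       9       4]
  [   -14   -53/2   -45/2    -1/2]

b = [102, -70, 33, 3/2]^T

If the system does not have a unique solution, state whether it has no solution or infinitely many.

infinitely many solutions

Row-reduce:
R1 ← R1 / (11).
R2 ← R2 + 18·R1.
R3 ← R3 − 13·R1.
R4 ← R4 + 14·R1.
R2 ← R2 / (-33).
R1 ← R1 + 1·R2.
R3 ← R3 − 27·R2.
R4 ← R4 + 81/2·R2.
R3 ← R3 / (-540/121).
R1 ← R1 + 127/363·R3.
R2 ← R2 − 467/363·R3.
R4 ← R4 − 810/121·R3.
Rank is 3 with 4 unknowns, leaving x_4 free.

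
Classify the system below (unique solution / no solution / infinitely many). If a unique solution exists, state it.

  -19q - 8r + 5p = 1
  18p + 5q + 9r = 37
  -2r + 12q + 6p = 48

p = 3, q = 2, r = -3

Row-reduce the augmented matrix:
R1 ← R1 / (5).
R2 ← R2 − 18·R1.
R3 ← R3 − 6·R1.
R2 ← R2 / (367/5).
R1 ← R1 + 19/5·R2.
R3 ← R3 − 174/5·R2.
R3 ← R3 / (-3788/367).
R1 ← R1 − 131/367·R3.
R2 ← R2 − 189/367·R3.
Reading off the reduced rows gives p = 3, q = 2, r = -3.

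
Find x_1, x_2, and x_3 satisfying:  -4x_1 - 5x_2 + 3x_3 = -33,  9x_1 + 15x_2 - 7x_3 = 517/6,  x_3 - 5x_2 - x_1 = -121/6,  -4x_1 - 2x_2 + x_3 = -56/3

x_1 = 5/2, x_2 = 3, x_3 = -8/3

Row-reduce the augmented matrix:
R1 ← R1 / (-4).
R2 ← R2 − 9·R1.
R3 ← R3 + 1·R1.
R4 ← R4 + 4·R1.
R2 ← R2 / (15/4).
R1 ← R1 − 5/4·R2.
R3 ← R3 + 15/4·R2.
R4 ← R4 − 3·R2.
Swap R3 and R4.
R3 ← R3 / (-9/5).
R1 ← R1 + 2/3·R3.
R2 ← R2 + 1/15·R3.
R4 reduces to 0 = 0, so the extra equation is consistent.
Reading off the reduced rows gives x_1 = 5/2, x_2 = 3, x_3 = -8/3.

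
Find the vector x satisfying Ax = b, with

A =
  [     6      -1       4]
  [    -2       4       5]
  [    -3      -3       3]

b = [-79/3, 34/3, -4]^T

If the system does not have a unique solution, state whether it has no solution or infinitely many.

x_1 = -3, x_2 = 3, x_3 = -4/3

Row-reduce the augmented matrix:
R1 ← R1 / (6).
R2 ← R2 + 2·R1.
R3 ← R3 + 3·R1.
R2 ← R2 / (11/3).
R1 ← R1 + 1/6·R2.
R3 ← R3 + 7/2·R2.
R3 ← R3 / (243/22).
R1 ← R1 − 21/22·R3.
R2 ← R2 − 19/11·R3.
Reading off the reduced rows gives x_1 = -3, x_2 = 3, x_3 = -4/3.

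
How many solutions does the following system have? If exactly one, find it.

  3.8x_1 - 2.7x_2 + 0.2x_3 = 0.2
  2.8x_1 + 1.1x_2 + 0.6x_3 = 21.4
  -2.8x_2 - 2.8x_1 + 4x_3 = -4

x_1 = 4, x_2 = 6, x_3 = 6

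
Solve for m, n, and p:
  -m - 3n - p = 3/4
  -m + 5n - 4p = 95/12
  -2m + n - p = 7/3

m = -1/4, n = 1/3, p = -3/2

Row-reduce the augmented matrix:
R1 ← R1 / (-1).
R2 ← R2 + 1·R1.
R3 ← R3 + 2·R1.
R2 ← R2 / (8).
R1 ← R1 − 3·R2.
R3 ← R3 − 7·R2.
R3 ← R3 / (29/8).
R1 ← R1 − 17/8·R3.
R2 ← R2 + 3/8·R3.
Reading off the reduced rows gives m = -1/4, n = 1/3, p = -3/2.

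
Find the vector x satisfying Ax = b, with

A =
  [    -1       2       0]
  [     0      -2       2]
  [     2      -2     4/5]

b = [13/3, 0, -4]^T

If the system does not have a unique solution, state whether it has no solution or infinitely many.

Row-reduce the augmented matrix:
R1 ← R1 / (-1).
R3 ← R3 − 2·R1.
R2 ← R2 / (-2).
R1 ← R1 + 2·R2.
R3 ← R3 − 2·R2.
R3 ← R3 / (14/5).
R1 ← R1 + 2·R3.
R2 ← R2 + 1·R3.
Reading off the reduced rows gives x_1 = -1, x_2 = 5/3, x_3 = 5/3.

x_1 = -1, x_2 = 5/3, x_3 = 5/3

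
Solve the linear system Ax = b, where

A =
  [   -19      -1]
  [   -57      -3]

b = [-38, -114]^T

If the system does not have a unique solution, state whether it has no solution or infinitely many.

Row-reduce:
R1 ← R1 / (-19).
R2 ← R2 + 57·R1.
Rank is 1 with 2 unknowns, leaving x_2 free.

infinitely many solutions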